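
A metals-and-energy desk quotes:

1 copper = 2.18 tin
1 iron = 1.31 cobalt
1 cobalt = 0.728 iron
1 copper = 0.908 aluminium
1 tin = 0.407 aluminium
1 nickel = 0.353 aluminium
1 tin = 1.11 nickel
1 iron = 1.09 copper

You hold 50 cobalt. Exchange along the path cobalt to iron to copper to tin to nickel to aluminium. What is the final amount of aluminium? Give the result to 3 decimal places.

33.891

50 cobalt × 0.728 = 36.4 iron
36.4 iron × 1.09 = 39.676 copper
39.676 copper × 2.18 = 86.49368 tin
86.49368 tin × 1.11 = 96.0079848 nickel
96.0079848 nickel × 0.353 = 33.8908186344 aluminium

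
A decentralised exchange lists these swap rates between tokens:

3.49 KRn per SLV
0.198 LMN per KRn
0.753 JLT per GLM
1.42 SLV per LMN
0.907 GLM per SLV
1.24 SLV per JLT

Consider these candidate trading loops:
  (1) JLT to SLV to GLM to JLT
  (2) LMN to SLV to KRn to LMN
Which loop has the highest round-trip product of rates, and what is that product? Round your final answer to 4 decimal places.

0.9812

(1) 1.24 × 0.907 × 0.753 = 0.84688
(2) 1.42 × 3.49 × 0.198 = 0.98125
Highest is cycle (2) at 0.9812 (≤1, no arbitrage).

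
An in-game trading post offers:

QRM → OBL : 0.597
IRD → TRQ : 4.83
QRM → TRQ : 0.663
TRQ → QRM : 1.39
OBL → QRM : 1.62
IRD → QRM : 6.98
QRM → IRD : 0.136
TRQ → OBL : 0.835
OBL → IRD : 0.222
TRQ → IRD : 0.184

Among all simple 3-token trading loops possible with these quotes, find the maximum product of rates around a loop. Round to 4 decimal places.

OBL→IRD→QRM→OBL: 0.222 × 6.98 × 0.597 = 0.92509
TRQ→QRM→IRD→TRQ: 1.39 × 0.136 × 4.83 = 0.91306
TRQ→OBL→QRM→TRQ: 0.835 × 1.62 × 0.663 = 0.89684
TRQ→OBL→IRD→TRQ: 0.835 × 0.222 × 4.83 = 0.89534
TRQ→IRD→QRM→TRQ: 0.184 × 6.98 × 0.663 = 0.85150
Maximum is OBL→IRD→QRM→OBL at 0.9251; no arbitrage — every cycle loses value.

0.9251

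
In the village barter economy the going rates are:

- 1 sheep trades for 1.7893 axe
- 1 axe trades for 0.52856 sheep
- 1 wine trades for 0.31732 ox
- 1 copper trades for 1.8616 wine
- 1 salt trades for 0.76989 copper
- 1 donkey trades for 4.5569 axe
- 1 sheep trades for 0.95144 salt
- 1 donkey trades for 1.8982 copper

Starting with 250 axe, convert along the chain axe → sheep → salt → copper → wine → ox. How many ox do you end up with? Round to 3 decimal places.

57.178

250 axe × 0.52856 = 132.14 sheep
132.14 sheep × 0.95144 = 125.7232816 salt
125.7232816 salt × 0.76989 = 96.793097271024 copper
96.793097271024 copper × 1.8616 = 180.1900298797382784 wine
180.1900298797382784 wine × 0.31732 = 57.177900281438550501888 ox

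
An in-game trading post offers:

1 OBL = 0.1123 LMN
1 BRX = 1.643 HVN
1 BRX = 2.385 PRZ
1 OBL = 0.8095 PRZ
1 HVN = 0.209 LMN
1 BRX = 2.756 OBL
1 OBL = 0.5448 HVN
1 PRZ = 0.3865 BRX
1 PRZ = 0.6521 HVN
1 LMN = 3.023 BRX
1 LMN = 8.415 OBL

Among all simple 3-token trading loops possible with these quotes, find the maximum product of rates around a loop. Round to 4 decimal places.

1.0381

HVN→LMN→BRX→HVN: 0.209 × 3.023 × 1.643 = 1.03806
OBL→HVN→LMN→OBL: 0.5448 × 0.209 × 8.415 = 0.95816
OBL→LMN→BRX→OBL: 0.1123 × 3.023 × 2.756 = 0.93561
OBL→PRZ→BRX→OBL: 0.8095 × 0.3865 × 2.756 = 0.86227
Maximum is HVN→LMN→BRX→HVN at 1.0381; arbitrage exists.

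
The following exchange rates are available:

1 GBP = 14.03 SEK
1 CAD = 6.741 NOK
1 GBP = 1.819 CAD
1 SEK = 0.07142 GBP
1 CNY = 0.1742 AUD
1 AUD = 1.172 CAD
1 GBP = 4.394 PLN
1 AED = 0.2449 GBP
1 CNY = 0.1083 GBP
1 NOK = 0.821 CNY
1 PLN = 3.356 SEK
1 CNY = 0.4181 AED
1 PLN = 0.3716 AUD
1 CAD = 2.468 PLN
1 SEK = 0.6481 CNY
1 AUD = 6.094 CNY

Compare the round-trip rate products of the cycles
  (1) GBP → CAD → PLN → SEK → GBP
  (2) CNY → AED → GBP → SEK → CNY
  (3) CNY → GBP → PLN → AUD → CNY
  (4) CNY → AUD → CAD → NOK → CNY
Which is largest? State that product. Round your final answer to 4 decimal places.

1.1299

(1) 1.819 × 2.468 × 3.356 × 0.07142 = 1.07602
(2) 0.4181 × 0.2449 × 14.03 × 0.6481 = 0.93104
(3) 0.1083 × 4.394 × 0.3716 × 6.094 = 1.07762
(4) 0.1742 × 1.172 × 6.741 × 0.821 = 1.12991
Highest is cycle (4) at 1.1299 (>1, arbitrage).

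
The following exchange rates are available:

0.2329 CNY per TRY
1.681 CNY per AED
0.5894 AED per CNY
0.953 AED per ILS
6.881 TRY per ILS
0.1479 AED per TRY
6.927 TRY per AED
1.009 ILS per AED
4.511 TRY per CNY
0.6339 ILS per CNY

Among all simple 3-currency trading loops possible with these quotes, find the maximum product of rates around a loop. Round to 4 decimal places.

AED→CNY→TRY→AED: 1.681 × 4.511 × 0.1479 = 1.12152
ILS→TRY→AED→ILS: 6.881 × 0.1479 × 1.009 = 1.02686
ILS→TRY→CNY→ILS: 6.881 × 0.2329 × 0.6339 = 1.01588
ILS→AED→CNY→ILS: 0.953 × 1.681 × 0.6339 = 1.01550
AED→TRY→CNY→AED: 6.927 × 0.2329 × 0.5894 = 0.95088
Maximum is AED→CNY→TRY→AED at 1.1215; arbitrage exists.

1.1215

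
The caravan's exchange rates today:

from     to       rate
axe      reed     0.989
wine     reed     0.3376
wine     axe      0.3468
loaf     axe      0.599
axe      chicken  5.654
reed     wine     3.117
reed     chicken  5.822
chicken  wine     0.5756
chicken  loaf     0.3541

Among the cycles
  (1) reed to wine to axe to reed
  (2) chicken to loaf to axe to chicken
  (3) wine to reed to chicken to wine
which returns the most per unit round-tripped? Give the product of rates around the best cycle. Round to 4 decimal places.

(1) 3.117 × 0.3468 × 0.989 = 1.06908
(2) 0.3541 × 0.599 × 5.654 = 1.19925
(3) 0.3376 × 5.822 × 0.5756 = 1.13135
Highest is cycle (2) at 1.1992 (>1, arbitrage).

1.1992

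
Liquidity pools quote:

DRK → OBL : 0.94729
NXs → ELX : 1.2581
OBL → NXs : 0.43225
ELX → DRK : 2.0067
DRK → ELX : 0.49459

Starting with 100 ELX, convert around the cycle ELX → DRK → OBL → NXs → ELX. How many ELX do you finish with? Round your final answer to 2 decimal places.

103.38

100 ELX × 2.0067 = 200.67 DRK
200.67 DRK × 0.94729 = 190.0926843 OBL
190.0926843 OBL × 0.43225 = 82.167562788675 NXs
82.167562788675 NXs × 1.2581 = 103.3750107444320175 ELX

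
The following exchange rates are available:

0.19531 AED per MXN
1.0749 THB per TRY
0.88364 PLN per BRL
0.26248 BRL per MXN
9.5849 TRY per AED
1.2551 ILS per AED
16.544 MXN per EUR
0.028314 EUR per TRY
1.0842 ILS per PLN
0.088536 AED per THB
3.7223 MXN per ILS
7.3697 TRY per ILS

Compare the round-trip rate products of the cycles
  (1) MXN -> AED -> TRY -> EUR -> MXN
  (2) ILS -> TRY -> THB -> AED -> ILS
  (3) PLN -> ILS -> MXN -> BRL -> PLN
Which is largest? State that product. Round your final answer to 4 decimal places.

0.9360

(1) 0.19531 × 9.5849 × 0.028314 × 16.544 = 0.87691
(2) 7.3697 × 1.0749 × 0.088536 × 1.2551 = 0.88027
(3) 1.0842 × 3.7223 × 0.26248 × 0.88364 = 0.93604
Highest is cycle (3) at 0.9360 (≤1, no arbitrage).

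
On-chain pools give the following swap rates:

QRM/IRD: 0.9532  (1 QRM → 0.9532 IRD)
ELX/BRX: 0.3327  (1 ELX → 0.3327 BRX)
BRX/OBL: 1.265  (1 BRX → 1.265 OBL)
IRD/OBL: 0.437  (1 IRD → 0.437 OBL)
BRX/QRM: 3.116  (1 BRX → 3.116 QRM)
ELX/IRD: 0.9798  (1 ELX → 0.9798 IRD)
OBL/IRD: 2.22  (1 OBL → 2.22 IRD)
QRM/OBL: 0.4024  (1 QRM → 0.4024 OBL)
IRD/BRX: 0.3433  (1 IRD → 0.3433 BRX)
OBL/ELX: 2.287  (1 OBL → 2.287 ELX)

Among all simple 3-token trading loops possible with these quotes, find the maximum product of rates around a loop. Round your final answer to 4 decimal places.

BRX→QRM→IRD→BRX: 3.116 × 0.9532 × 0.3433 = 1.01966
IRD→OBL→ELX→IRD: 0.437 × 2.287 × 0.9798 = 0.97923
BRX→OBL→IRD→BRX: 1.265 × 2.22 × 0.3433 = 0.96409
BRX→OBL→ELX→BRX: 1.265 × 2.287 × 0.3327 = 0.96252
Maximum is BRX→QRM→IRD→BRX at 1.0197; arbitrage exists.

1.0197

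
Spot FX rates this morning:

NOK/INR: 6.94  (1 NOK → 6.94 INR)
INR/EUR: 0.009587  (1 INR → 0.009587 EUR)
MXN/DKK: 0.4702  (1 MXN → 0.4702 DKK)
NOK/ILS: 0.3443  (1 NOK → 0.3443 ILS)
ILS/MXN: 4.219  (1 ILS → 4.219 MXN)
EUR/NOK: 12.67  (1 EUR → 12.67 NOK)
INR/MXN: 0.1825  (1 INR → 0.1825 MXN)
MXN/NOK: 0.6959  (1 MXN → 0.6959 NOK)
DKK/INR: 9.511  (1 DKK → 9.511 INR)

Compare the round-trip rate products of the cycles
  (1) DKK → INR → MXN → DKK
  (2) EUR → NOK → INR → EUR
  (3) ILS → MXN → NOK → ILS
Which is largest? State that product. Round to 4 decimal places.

1.0109

(1) 9.511 × 0.1825 × 0.4702 = 0.81615
(2) 12.67 × 6.94 × 0.009587 = 0.84298
(3) 4.219 × 0.6959 × 0.3443 = 1.01087
Highest is cycle (3) at 1.0109 (>1, arbitrage).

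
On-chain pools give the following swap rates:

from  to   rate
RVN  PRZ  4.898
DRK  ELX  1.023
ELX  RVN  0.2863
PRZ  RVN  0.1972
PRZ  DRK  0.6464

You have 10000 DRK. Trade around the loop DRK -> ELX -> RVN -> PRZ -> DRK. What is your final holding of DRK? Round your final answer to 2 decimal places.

9272.93

10000 DRK × 1.023 = 10230 ELX
10230 ELX × 0.2863 = 2928.849 RVN
2928.849 RVN × 4.898 = 14345.502402 PRZ
14345.502402 PRZ × 0.6464 = 9272.9327526528 DRK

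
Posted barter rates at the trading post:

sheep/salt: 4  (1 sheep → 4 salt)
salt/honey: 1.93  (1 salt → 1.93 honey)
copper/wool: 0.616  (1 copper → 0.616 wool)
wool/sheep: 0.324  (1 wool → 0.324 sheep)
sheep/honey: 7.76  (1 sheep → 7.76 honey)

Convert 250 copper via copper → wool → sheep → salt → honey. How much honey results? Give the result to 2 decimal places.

385.20

250 copper × 0.616 = 154 wool
154 wool × 0.324 = 49.896 sheep
49.896 sheep × 4 = 199.584 salt
199.584 salt × 1.93 = 385.19712 honey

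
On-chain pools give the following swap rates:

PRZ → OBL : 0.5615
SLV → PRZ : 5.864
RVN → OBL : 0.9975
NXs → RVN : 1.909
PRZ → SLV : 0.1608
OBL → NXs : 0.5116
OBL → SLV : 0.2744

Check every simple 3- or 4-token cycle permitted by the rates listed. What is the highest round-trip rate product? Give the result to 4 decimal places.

OBL→NXs→RVN→OBL: 0.5116 × 1.909 × 0.9975 = 0.97420
OBL→SLV→PRZ→OBL: 0.2744 × 5.864 × 0.5615 = 0.90350
Maximum is OBL→NXs→RVN→OBL at 0.9742; no arbitrage — every cycle loses value.

0.9742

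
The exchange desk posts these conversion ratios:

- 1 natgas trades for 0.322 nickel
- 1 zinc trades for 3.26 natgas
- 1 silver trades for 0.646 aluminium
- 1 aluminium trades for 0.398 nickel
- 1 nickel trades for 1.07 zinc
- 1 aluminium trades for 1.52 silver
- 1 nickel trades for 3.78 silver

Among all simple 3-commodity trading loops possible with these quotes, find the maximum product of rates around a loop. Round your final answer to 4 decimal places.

1.1232

nickel→zinc→natgas→nickel: 1.07 × 3.26 × 0.322 = 1.12320
nickel→silver→aluminium→nickel: 3.78 × 0.646 × 0.398 = 0.97187
Maximum is nickel→zinc→natgas→nickel at 1.1232; arbitrage exists.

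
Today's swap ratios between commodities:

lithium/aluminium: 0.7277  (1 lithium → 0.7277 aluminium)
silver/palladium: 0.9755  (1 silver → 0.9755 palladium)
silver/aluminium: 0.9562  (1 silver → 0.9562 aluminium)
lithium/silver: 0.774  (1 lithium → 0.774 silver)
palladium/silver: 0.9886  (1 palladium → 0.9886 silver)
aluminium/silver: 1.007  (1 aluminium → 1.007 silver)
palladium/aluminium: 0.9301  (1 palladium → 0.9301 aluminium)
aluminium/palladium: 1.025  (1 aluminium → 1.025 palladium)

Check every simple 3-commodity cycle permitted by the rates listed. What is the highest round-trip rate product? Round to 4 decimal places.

0.9689

palladium→silver→aluminium→palladium: 0.9886 × 0.9562 × 1.025 = 0.96893
palladium→aluminium→silver→palladium: 0.9301 × 1.007 × 0.9755 = 0.91366
Maximum is palladium→silver→aluminium→palladium at 0.9689; no arbitrage — every cycle loses value.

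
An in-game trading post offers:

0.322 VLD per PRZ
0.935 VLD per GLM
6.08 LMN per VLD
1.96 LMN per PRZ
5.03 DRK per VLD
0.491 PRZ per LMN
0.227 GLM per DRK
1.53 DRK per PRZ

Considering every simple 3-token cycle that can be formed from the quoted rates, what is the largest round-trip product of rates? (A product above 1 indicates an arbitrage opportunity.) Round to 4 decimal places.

1.0676

VLD→DRK→GLM→VLD: 5.03 × 0.227 × 0.935 = 1.06759
LMN→PRZ→VLD→LMN: 0.491 × 0.322 × 6.08 = 0.96126
Maximum is VLD→DRK→GLM→VLD at 1.0676; arbitrage exists.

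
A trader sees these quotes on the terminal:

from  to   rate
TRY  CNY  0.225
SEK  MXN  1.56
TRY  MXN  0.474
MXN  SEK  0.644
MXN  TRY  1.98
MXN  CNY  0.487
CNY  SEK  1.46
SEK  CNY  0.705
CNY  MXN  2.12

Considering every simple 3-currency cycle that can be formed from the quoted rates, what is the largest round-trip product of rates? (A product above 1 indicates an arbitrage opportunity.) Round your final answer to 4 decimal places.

MXN→CNY→SEK→MXN: 0.487 × 1.46 × 1.56 = 1.10919
MXN→SEK→CNY→MXN: 0.644 × 0.705 × 2.12 = 0.96252
MXN→TRY→CNY→MXN: 1.98 × 0.225 × 2.12 = 0.94446
Maximum is MXN→CNY→SEK→MXN at 1.1092; arbitrage exists.

1.1092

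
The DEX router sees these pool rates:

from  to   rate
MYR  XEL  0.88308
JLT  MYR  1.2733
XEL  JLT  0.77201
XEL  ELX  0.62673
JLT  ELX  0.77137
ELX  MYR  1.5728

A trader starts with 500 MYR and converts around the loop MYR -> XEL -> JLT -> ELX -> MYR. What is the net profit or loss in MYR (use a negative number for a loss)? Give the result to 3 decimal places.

-86.449

500 MYR × 0.88308 = 441.54 XEL
441.54 XEL × 0.77201 = 340.8732954 JLT
340.8732954 JLT × 0.77137 = 262.939433872698 ELX
262.939433872698 ELX × 1.5728 = 413.5511415949794144 MYR
Net change: 413.5511415949794144 − 500 = -86.4488584050205856 MYR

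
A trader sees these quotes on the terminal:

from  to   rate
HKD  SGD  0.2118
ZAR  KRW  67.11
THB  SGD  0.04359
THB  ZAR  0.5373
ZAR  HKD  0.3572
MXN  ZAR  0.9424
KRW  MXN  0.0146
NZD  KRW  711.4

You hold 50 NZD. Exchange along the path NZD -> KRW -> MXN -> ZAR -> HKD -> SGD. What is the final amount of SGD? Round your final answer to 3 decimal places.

37.026

50 NZD × 711.4 = 35570 KRW
35570 KRW × 0.0146 = 519.322 MXN
519.322 MXN × 0.9424 = 489.4090528 ZAR
489.4090528 ZAR × 0.3572 = 174.81691366016 HKD
174.81691366016 HKD × 0.2118 = 37.026222313221888 SGD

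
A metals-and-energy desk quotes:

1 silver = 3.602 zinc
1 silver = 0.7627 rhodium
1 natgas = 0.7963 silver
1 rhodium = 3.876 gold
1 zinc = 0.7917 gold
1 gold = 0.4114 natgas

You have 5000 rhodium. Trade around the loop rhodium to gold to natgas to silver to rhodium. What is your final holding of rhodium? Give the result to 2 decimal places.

4842.26

5000 rhodium × 3.876 = 19380 gold
19380 gold × 0.4114 = 7972.932 natgas
7972.932 natgas × 0.7963 = 6348.8457516 silver
6348.8457516 silver × 0.7627 = 4842.26465474532 rhodium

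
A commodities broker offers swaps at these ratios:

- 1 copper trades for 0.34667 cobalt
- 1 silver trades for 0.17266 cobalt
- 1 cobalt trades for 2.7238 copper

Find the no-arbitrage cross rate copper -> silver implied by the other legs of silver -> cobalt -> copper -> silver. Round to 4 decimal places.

Known legs of the cycle: 0.17266 × 2.7238 = 0.470291308
For no arbitrage the full-cycle product must be 1, so the missing rate is 1 / 0.470291308 ≈ 2.126342.

2.1263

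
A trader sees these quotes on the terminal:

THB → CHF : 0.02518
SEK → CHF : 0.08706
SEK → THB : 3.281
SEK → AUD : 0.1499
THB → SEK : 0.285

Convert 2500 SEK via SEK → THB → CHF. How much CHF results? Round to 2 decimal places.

206.54

2500 SEK × 3.281 = 8202.5 THB
8202.5 THB × 0.02518 = 206.53895 CHF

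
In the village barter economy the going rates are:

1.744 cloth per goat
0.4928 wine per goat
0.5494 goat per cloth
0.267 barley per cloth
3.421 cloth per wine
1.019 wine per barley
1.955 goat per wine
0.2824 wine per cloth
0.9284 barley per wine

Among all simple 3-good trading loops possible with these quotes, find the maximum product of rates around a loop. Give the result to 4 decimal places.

wine→goat→cloth→wine: 1.955 × 1.744 × 0.2824 = 0.96285
wine→cloth→barley→wine: 3.421 × 0.267 × 1.019 = 0.93076
wine→cloth→goat→wine: 3.421 × 0.5494 × 0.4928 = 0.92622
Maximum is wine→goat→cloth→wine at 0.9628; no arbitrage — every cycle loses value.

0.9628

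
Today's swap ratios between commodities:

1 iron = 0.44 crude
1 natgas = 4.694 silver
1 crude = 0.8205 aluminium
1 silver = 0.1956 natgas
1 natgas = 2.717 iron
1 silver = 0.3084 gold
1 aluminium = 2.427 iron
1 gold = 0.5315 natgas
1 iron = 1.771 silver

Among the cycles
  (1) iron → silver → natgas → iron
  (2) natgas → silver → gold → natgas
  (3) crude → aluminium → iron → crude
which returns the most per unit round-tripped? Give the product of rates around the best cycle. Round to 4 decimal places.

0.9412

(1) 1.771 × 0.1956 × 2.717 = 0.94119
(2) 4.694 × 0.3084 × 0.5315 = 0.76942
(3) 0.8205 × 2.427 × 0.44 = 0.87620
Highest is cycle (1) at 0.9412 (≤1, no arbitrage).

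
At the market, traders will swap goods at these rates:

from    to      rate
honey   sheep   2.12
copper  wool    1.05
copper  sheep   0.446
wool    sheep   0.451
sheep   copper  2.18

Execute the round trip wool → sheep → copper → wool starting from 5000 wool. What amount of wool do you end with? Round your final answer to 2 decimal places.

5000 wool × 0.451 = 2255 sheep
2255 sheep × 2.18 = 4915.9 copper
4915.9 copper × 1.05 = 5161.695 wool

5161.70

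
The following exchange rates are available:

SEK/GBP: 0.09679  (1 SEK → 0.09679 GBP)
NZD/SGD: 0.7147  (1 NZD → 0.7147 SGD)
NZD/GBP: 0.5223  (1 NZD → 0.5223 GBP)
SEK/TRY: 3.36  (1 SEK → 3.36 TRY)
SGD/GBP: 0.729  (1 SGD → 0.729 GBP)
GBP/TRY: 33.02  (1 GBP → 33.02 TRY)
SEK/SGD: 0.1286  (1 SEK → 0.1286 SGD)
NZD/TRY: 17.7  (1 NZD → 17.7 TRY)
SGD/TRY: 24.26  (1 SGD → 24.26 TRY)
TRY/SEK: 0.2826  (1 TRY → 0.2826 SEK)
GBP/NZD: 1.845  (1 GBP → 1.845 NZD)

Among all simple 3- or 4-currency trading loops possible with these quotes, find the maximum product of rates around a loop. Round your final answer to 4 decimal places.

NZD→SGD→GBP→NZD: 0.7147 × 0.729 × 1.845 = 0.96128
SEK→GBP→TRY→SEK: 0.09679 × 33.02 × 0.2826 = 0.90319
NZD→TRY→SEK→GBP→NZD: 17.7 × 0.2826 × 0.09679 × 1.845 = 0.89325
SEK→SGD→TRY→SEK: 0.1286 × 24.26 × 0.2826 = 0.88167
SEK→SGD→GBP→TRY→SEK: 0.1286 × 0.729 × 33.02 × 0.2826 = 0.87482
Maximum is NZD→SGD→GBP→NZD at 0.9613; no arbitrage — every cycle loses value.

0.9613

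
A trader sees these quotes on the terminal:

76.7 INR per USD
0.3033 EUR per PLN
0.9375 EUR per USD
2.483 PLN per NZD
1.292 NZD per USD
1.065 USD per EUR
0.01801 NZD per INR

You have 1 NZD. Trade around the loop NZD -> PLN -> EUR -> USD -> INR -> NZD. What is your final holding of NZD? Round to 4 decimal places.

1.1079

1 NZD × 2.483 = 2.483 PLN
2.483 PLN × 0.3033 = 0.7530939 EUR
0.7530939 EUR × 1.065 = 0.8020450035 USD
0.8020450035 USD × 76.7 = 61.51685176845 INR
61.51685176845 INR × 0.01801 = 1.1079185003497845 NZD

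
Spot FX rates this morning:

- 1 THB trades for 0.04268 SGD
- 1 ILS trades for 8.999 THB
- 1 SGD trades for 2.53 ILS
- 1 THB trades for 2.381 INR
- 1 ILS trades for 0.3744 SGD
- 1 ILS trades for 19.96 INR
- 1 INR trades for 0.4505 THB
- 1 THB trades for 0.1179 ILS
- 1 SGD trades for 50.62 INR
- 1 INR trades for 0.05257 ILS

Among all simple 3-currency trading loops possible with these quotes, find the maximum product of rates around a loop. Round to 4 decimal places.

ILS→THB→INR→ILS: 8.999 × 2.381 × 0.05257 = 1.12640
ILS→INR→THB→ILS: 19.96 × 0.4505 × 0.1179 = 1.06015
ILS→SGD→INR→ILS: 0.3744 × 50.62 × 0.05257 = 0.99631
THB→SGD→INR→THB: 0.04268 × 50.62 × 0.4505 = 0.97329
ILS→THB→SGD→ILS: 8.999 × 0.04268 × 2.53 = 0.97172
Maximum is ILS→THB→INR→ILS at 1.1264; arbitrage exists.

1.1264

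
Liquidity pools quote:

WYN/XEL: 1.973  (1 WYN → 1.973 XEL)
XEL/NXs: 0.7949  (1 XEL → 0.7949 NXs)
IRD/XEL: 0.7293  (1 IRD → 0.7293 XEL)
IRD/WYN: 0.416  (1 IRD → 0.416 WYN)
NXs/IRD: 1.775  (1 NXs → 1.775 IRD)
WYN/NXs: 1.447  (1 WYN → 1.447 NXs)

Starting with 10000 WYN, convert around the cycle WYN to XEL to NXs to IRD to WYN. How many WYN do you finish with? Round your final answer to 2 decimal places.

11580.61

10000 WYN × 1.973 = 19730 XEL
19730 XEL × 0.7949 = 15683.377 NXs
15683.377 NXs × 1.775 = 27837.994175 IRD
27837.994175 IRD × 0.416 = 11580.6055768 WYN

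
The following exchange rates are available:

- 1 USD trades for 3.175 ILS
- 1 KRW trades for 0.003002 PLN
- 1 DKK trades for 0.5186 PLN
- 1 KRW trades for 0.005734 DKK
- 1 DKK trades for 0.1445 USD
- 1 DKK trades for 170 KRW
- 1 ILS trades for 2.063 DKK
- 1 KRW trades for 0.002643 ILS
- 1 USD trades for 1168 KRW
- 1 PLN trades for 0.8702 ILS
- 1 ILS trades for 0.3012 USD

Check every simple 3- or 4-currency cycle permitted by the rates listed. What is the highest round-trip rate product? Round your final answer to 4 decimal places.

0.9678

USD→KRW→DKK→USD: 1168 × 0.005734 × 0.1445 = 0.96776
ILS→DKK→USD→ILS: 2.063 × 0.1445 × 3.175 = 0.94648
ILS→DKK→PLN→ILS: 2.063 × 0.5186 × 0.8702 = 0.93100
ILS→USD→KRW→ILS: 0.3012 × 1168 × 0.002643 = 0.92981
ILS→DKK→KRW→ILS: 2.063 × 170 × 0.002643 = 0.92693
ILS→DKK→USD→KRW→ILS: 2.063 × 0.1445 × 1168 × 0.002643 = 0.92025
ILS→USD→KRW→PLN→ILS: 0.3012 × 1168 × 0.003002 × 0.8702 = 0.91903
ILS→DKK→KRW→PLN→ILS: 2.063 × 170 × 0.003002 × 0.8702 = 0.91617
Maximum is USD→KRW→DKK→USD at 0.9678; no arbitrage — every cycle loses value.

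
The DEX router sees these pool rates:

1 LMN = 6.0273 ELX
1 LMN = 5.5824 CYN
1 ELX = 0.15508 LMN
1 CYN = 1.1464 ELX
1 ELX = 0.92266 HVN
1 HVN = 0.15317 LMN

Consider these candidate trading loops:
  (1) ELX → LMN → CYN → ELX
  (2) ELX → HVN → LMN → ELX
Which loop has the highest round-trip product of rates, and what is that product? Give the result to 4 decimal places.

(1) 0.15508 × 5.5824 × 1.1464 = 0.99246
(2) 0.92266 × 0.15317 × 6.0273 = 0.85180
Highest is cycle (1) at 0.9925 (≤1, no arbitrage).

0.9925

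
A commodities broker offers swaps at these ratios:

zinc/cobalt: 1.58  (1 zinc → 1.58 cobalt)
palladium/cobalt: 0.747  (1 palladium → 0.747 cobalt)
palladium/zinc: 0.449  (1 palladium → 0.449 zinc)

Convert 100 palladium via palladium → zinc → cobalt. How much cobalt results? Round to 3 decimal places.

70.942

100 palladium × 0.449 = 44.9 zinc
44.9 zinc × 1.58 = 70.942 cobalt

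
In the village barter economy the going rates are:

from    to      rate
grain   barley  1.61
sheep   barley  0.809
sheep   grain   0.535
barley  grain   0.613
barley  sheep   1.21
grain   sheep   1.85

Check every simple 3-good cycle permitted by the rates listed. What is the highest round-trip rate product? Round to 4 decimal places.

1.0422

barley→sheep→grain→barley: 1.21 × 0.535 × 1.61 = 1.04223
barley→grain→sheep→barley: 0.613 × 1.85 × 0.809 = 0.91745
Maximum is barley→sheep→grain→barley at 1.0422; arbitrage exists.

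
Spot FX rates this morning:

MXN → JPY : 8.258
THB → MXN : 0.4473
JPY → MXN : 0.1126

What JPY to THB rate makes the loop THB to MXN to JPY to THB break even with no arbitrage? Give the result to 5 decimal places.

0.27072

Known legs of the cycle: 0.4473 × 8.258 = 3.6938034
For no arbitrage the full-cycle product must be 1, so the missing rate is 1 / 3.6938034 ≈ 0.2707237.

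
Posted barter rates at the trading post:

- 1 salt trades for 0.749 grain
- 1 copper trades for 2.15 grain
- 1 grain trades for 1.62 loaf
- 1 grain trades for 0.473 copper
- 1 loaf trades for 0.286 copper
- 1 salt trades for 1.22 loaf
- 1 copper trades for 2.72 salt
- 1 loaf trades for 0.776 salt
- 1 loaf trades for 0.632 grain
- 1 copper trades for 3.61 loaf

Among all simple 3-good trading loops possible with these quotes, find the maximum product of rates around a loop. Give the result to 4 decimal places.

1.0792

grain→copper→loaf→grain: 0.473 × 3.61 × 0.632 = 1.07916
grain→loaf→copper→grain: 1.62 × 0.286 × 2.15 = 0.99614
salt→grain→copper→salt: 0.749 × 0.473 × 2.72 = 0.96363
salt→loaf→copper→salt: 1.22 × 0.286 × 2.72 = 0.94906
salt→grain→loaf→salt: 0.749 × 1.62 × 0.776 = 0.94158
Maximum is grain→copper→loaf→grain at 1.0792; arbitrage exists.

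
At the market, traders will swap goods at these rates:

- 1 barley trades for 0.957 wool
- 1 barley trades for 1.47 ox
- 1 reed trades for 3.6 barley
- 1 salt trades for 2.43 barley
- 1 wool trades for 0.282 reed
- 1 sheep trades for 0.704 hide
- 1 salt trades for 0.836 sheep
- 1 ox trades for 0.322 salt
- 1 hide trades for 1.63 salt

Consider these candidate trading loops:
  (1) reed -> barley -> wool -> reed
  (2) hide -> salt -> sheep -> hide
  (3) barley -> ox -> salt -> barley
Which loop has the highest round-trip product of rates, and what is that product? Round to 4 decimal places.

1.1502

(1) 3.6 × 0.957 × 0.282 = 0.97155
(2) 1.63 × 0.836 × 0.704 = 0.95933
(3) 1.47 × 0.322 × 2.43 = 1.15022
Highest is cycle (3) at 1.1502 (>1, arbitrage).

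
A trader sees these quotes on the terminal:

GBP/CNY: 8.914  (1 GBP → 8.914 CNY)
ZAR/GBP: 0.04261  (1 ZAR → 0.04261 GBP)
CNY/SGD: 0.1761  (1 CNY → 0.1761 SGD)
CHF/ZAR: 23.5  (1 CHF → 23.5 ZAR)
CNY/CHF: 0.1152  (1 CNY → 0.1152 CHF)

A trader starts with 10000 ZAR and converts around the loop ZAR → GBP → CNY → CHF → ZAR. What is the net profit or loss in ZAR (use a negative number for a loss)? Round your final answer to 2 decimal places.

282.64

10000 ZAR × 0.04261 = 426.1 GBP
426.1 GBP × 8.914 = 3798.2554 CNY
3798.2554 CNY × 0.1152 = 437.55902208 CHF
437.55902208 CHF × 23.5 = 10282.63701888 ZAR
Net change: 10282.63701888 − 10000 = 282.63701888 ZAR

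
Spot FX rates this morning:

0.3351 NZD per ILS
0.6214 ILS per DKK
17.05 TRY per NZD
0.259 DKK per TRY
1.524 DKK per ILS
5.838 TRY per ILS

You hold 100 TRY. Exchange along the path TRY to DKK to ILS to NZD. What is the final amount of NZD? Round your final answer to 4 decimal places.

5.3932

100 TRY × 0.259 = 25.9 DKK
25.9 DKK × 0.6214 = 16.09426 ILS
16.09426 ILS × 0.3351 = 5.393186526 NZD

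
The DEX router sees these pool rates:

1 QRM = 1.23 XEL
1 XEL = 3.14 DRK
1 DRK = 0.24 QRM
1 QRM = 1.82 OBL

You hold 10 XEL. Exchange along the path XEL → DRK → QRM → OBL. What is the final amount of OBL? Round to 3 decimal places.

13.716

10 XEL × 3.14 = 31.4 DRK
31.4 DRK × 0.24 = 7.536 QRM
7.536 QRM × 1.82 = 13.71552 OBL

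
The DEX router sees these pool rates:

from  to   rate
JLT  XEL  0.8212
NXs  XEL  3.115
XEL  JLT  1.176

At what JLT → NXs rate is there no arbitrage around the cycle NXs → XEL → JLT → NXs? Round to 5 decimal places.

Known legs of the cycle: 3.115 × 1.176 = 3.66324
For no arbitrage the full-cycle product must be 1, so the missing rate is 1 / 3.66324 ≈ 0.2729824.

0.27298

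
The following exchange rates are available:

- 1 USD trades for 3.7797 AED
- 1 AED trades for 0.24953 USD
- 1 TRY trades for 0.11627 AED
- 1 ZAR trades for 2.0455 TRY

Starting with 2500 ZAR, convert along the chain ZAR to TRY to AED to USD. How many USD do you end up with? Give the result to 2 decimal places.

148.36

2500 ZAR × 2.0455 = 5113.75 TRY
5113.75 TRY × 0.11627 = 594.5757125 AED
594.5757125 AED × 0.24953 = 148.364477540125 USD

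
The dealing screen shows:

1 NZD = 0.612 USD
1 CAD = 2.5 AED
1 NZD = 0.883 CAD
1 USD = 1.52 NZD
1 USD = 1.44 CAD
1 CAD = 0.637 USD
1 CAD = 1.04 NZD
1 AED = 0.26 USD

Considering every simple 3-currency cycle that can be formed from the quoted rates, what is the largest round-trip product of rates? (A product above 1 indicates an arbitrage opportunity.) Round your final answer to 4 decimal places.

CAD→AED→USD→CAD: 2.5 × 0.26 × 1.44 = 0.93600
CAD→NZD→USD→CAD: 1.04 × 0.612 × 1.44 = 0.91653
CAD→USD→NZD→CAD: 0.637 × 1.52 × 0.883 = 0.85496
Maximum is CAD→AED→USD→CAD at 0.9360; no arbitrage — every cycle loses value.

0.9360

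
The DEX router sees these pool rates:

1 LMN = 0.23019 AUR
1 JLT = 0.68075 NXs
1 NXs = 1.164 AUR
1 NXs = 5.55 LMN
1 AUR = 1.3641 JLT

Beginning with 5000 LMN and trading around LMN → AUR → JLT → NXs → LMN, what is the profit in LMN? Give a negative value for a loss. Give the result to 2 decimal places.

931.76

5000 LMN × 0.23019 = 1150.95 AUR
1150.95 AUR × 1.3641 = 1570.010895 JLT
1570.010895 JLT × 0.68075 = 1068.78491677125 NXs
1068.78491677125 NXs × 5.55 = 5931.7562880804375 LMN
Net change: 5931.7562880804375 − 5000 = 931.7562880804375 LMN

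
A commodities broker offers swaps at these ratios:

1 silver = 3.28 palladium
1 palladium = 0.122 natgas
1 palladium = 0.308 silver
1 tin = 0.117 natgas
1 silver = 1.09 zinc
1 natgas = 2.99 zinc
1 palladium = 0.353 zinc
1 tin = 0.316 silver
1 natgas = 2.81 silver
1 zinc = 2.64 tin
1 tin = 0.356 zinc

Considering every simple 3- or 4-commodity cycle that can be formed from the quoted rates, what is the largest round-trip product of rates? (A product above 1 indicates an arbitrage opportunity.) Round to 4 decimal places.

silver→palladium→natgas→silver: 3.28 × 0.122 × 2.81 = 1.12445
zinc→tin→silver→palladium→zinc: 2.64 × 0.316 × 3.28 × 0.353 = 0.96592
zinc→tin→natgas→silver→zinc: 2.64 × 0.117 × 2.81 × 1.09 = 0.94607
zinc→tin→natgas→zinc: 2.64 × 0.117 × 2.99 = 0.92355
zinc→tin→silver→zinc: 2.64 × 0.316 × 1.09 = 0.90932
Maximum is silver→palladium→natgas→silver at 1.1244; arbitrage exists.

1.1244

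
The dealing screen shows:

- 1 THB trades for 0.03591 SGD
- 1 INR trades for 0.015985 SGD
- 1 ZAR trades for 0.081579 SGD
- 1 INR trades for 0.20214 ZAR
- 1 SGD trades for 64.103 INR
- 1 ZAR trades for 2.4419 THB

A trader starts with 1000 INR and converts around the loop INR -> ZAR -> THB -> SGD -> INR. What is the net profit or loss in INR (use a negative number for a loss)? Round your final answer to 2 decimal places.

136.25

1000 INR × 0.20214 = 202.14 ZAR
202.14 ZAR × 2.4419 = 493.605666 THB
493.605666 THB × 0.03591 = 17.72537946606 SGD
17.72537946606 SGD × 64.103 = 1136.24999991284418 INR
Net change: 1136.24999991284418 − 1000 = 136.24999991284418 INR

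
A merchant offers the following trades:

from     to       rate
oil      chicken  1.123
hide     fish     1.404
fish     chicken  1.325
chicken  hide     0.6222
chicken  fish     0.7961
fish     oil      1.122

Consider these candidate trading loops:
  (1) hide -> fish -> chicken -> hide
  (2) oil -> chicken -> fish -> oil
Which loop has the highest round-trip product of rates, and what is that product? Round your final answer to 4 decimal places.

1.1575

(1) 1.404 × 1.325 × 0.6222 = 1.15748
(2) 1.123 × 0.7961 × 1.122 = 1.00309
Highest is cycle (1) at 1.1575 (>1, arbitrage).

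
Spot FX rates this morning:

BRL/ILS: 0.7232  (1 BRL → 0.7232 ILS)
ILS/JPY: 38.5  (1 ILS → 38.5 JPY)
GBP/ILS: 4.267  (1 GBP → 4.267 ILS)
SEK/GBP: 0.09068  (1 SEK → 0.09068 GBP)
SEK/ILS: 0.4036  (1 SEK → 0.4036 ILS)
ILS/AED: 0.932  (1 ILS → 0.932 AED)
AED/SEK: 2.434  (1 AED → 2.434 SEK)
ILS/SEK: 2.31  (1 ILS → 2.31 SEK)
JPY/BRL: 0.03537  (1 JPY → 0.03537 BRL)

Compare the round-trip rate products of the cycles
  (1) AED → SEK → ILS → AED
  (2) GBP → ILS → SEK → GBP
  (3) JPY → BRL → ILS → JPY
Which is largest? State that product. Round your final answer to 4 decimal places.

0.9848

(1) 2.434 × 0.4036 × 0.932 = 0.91556
(2) 4.267 × 2.31 × 0.09068 = 0.89381
(3) 0.03537 × 0.7232 × 38.5 = 0.98481
Highest is cycle (3) at 0.9848 (≤1, no arbitrage).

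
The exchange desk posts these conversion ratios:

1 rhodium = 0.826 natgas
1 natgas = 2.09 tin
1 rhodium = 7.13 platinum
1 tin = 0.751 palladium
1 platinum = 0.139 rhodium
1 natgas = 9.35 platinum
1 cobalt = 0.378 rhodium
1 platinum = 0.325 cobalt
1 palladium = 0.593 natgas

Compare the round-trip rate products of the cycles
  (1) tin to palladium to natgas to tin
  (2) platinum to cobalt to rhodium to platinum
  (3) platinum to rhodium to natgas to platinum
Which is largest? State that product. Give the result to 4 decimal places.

(1) 0.751 × 0.593 × 2.09 = 0.93077
(2) 0.325 × 0.378 × 7.13 = 0.87592
(3) 0.139 × 0.826 × 9.35 = 1.07351
Highest is cycle (3) at 1.0735 (>1, arbitrage).

1.0735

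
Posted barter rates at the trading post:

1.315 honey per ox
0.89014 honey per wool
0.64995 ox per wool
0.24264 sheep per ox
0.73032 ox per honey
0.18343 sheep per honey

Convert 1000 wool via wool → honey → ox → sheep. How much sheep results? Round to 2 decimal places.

157.74

1000 wool × 0.89014 = 890.14 honey
890.14 honey × 0.73032 = 650.0870448 ox
650.0870448 ox × 0.24264 = 157.737120550272 sheep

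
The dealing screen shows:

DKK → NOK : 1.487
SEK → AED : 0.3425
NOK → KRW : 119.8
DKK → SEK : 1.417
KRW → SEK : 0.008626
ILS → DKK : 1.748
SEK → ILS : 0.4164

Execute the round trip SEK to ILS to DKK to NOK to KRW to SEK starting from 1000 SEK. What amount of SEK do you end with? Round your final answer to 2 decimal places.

1118.48

1000 SEK × 0.4164 = 416.4 ILS
416.4 ILS × 1.748 = 727.8672 DKK
727.8672 DKK × 1.487 = 1082.3385264 NOK
1082.3385264 NOK × 119.8 = 129664.15546272 KRW
129664.15546272 KRW × 0.008626 = 1118.48300502142272 SEK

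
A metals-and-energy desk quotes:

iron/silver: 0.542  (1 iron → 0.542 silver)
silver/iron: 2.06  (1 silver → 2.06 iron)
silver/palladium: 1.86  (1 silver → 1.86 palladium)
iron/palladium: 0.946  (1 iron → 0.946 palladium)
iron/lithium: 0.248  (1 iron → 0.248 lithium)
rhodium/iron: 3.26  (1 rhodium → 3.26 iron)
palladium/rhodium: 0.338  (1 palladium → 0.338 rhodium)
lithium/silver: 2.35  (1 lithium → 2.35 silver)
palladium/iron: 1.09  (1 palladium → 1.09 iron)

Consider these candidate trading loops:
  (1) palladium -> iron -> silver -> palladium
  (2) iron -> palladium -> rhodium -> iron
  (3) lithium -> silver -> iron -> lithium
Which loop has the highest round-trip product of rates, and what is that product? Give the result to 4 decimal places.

(1) 1.09 × 0.542 × 1.86 = 1.09885
(2) 0.946 × 0.338 × 3.26 = 1.04238
(3) 2.35 × 2.06 × 0.248 = 1.20057
Highest is cycle (3) at 1.2006 (>1, arbitrage).

1.2006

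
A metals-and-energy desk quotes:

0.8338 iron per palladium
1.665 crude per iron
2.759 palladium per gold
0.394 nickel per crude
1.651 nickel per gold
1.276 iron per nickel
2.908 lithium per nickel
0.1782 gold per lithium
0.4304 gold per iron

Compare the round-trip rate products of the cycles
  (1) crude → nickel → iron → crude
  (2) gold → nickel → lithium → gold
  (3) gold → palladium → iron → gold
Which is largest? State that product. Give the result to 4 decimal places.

0.9901

(1) 0.394 × 1.276 × 1.665 = 0.83707
(2) 1.651 × 2.908 × 0.1782 = 0.85556
(3) 2.759 × 0.8338 × 0.4304 = 0.99012
Highest is cycle (3) at 0.9901 (≤1, no arbitrage).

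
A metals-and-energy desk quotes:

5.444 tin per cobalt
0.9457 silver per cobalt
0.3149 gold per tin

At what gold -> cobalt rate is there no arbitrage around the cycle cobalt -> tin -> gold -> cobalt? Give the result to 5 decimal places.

Known legs of the cycle: 5.444 × 0.3149 = 1.7143156
For no arbitrage the full-cycle product must be 1, so the missing rate is 1 / 1.7143156 ≈ 0.5833232.

0.58332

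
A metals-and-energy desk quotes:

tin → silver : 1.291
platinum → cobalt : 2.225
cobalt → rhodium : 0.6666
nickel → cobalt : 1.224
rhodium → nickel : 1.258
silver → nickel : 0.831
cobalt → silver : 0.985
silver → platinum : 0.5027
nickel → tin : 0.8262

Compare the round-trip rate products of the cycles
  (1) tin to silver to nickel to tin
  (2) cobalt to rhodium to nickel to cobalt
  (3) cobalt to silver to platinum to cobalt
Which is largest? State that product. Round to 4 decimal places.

1.1017

(1) 1.291 × 0.831 × 0.8262 = 0.88636
(2) 0.6666 × 1.258 × 1.224 = 1.02643
(3) 0.985 × 0.5027 × 2.225 = 1.10173
Highest is cycle (3) at 1.1017 (>1, arbitrage).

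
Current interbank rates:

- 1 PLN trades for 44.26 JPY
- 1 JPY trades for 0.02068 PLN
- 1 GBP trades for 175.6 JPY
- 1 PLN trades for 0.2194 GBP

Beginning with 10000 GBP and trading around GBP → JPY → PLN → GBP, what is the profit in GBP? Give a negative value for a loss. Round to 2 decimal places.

10000 GBP × 175.6 = 1756000 JPY
1756000 JPY × 0.02068 = 36314.08 PLN
36314.08 PLN × 0.2194 = 7967.309152 GBP
Net change: 7967.309152 − 10000 = -2032.690848 GBP

-2032.69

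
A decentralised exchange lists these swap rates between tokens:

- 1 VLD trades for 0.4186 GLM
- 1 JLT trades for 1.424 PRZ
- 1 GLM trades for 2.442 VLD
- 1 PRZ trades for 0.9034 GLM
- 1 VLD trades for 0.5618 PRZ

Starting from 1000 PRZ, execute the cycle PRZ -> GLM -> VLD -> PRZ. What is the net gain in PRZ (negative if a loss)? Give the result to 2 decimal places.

239.39

1000 PRZ × 0.9034 = 903.4 GLM
903.4 GLM × 2.442 = 2206.1028 VLD
2206.1028 VLD × 0.5618 = 1239.38855304 PRZ
Net change: 1239.38855304 − 1000 = 239.38855304 PRZ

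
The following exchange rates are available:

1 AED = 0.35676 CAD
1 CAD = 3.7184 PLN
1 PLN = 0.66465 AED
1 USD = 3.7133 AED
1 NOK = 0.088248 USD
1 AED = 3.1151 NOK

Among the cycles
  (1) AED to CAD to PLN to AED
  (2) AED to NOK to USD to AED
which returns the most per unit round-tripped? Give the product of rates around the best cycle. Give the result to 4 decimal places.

1.0208

(1) 0.35676 × 3.7184 × 0.66465 = 0.88171
(2) 3.1151 × 0.088248 × 3.7133 = 1.02079
Highest is cycle (2) at 1.0208 (>1, arbitrage).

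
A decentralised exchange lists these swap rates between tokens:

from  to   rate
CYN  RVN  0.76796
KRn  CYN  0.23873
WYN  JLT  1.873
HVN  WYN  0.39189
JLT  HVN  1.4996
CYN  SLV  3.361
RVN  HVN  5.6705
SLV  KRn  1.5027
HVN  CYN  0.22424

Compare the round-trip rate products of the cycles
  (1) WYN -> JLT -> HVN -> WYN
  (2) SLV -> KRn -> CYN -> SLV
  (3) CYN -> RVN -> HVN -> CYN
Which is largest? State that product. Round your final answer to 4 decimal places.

1.2057

(1) 1.873 × 1.4996 × 0.39189 = 1.10072
(2) 1.5027 × 0.23873 × 3.361 = 1.20572
(3) 0.76796 × 5.6705 × 0.22424 = 0.97650
Highest is cycle (2) at 1.2057 (>1, arbitrage).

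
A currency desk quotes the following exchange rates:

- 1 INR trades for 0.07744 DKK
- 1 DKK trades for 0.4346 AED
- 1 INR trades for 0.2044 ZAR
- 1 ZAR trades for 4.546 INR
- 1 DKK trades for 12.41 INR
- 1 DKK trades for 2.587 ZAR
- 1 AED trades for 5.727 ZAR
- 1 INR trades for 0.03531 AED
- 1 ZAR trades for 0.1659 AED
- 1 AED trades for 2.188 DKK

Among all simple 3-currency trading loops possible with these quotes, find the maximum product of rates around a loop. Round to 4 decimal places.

0.9588

INR→AED→DKK→INR: 0.03531 × 2.188 × 12.41 = 0.95878
DKK→ZAR→AED→DKK: 2.587 × 0.1659 × 2.188 = 0.93905
INR→AED→ZAR→INR: 0.03531 × 5.727 × 4.546 = 0.91929
INR→DKK→ZAR→INR: 0.07744 × 2.587 × 4.546 = 0.91073
Maximum is INR→AED→DKK→INR at 0.9588; no arbitrage — every cycle loses value.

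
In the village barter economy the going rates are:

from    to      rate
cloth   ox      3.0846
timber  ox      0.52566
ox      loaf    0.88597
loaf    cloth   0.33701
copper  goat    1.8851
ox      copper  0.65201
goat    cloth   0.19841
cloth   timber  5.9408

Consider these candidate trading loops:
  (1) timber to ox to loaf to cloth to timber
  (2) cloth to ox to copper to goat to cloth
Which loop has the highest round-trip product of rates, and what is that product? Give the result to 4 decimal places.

0.9324

(1) 0.52566 × 0.88597 × 0.33701 × 5.9408 = 0.93242
(2) 3.0846 × 0.65201 × 1.8851 × 0.19841 = 0.75223
Highest is cycle (1) at 0.9324 (≤1, no arbitrage).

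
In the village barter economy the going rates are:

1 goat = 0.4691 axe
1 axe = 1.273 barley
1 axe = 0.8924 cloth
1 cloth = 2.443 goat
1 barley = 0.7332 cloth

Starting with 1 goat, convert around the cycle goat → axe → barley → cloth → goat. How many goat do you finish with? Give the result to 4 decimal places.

1 goat × 0.4691 = 0.4691 axe
0.4691 axe × 1.273 = 0.5971643 barley
0.5971643 barley × 0.7332 = 0.43784086476 cloth
0.43784086476 cloth × 2.443 = 1.06964523260868 goat

1.0696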